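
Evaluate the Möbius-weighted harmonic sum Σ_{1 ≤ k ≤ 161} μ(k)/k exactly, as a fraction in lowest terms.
Σ μ(k)/k = 674117532155663976794637693297075629210667954252961166216521/35375166993717494840635767087951744212057570647889977422429870

Values of μ(k) for 1 ≤ k ≤ 161: μ(1) = 1, μ(2) = -1, μ(3) = -1, μ(5) = -1, μ(6) = 1, μ(7) = -1, μ(10) = 1, μ(11) = -1, μ(13) = -1, μ(14) = 1, μ(15) = 1, μ(17) = -1, μ(19) = -1, μ(21) = 1, μ(22) = 1, μ(23) = -1, μ(26) = 1, μ(29) = -1, μ(30) = -1, μ(31) = -1, μ(33) = 1, μ(34) = 1, μ(35) = 1, μ(37) = -1, μ(38) = 1, μ(39) = 1, μ(41) = -1, μ(42) = -1, μ(43) = -1, μ(46) = 1, μ(47) = -1, μ(51) = 1, μ(53) = -1, μ(55) = 1, μ(57) = 1, μ(58) = 1, μ(59) = -1, μ(61) = -1, μ(62) = 1, μ(65) = 1, μ(66) = -1, μ(67) = -1, μ(69) = 1, μ(70) = -1, μ(71) = -1, μ(73) = -1, μ(74) = 1, μ(77) = 1, μ(78) = -1, μ(79) = -1, μ(82) = 1, μ(83) = -1, μ(85) = 1, μ(86) = 1, μ(87) = 1, μ(89) = -1, μ(91) = 1, μ(93) = 1, μ(94) = 1, μ(95) = 1, μ(97) = -1, μ(101) = -1, μ(102) = -1, μ(103) = -1, μ(105) = -1, μ(106) = 1, μ(107) = -1, μ(109) = -1, μ(110) = -1, μ(111) = 1, μ(113) = -1, μ(114) = -1, μ(115) = 1, μ(118) = 1, μ(119) = 1, μ(122) = 1, μ(123) = 1, μ(127) = -1, μ(129) = 1, μ(130) = -1, μ(131) = -1, μ(133) = 1, μ(134) = 1, μ(137) = -1, μ(138) = -1, μ(139) = -1, μ(141) = 1, μ(142) = 1, μ(143) = 1, μ(145) = 1, μ(146) = 1, μ(149) = -1, μ(151) = -1, μ(154) = -1, μ(155) = 1, μ(157) = -1, μ(158) = 1, μ(159) = 1, μ(161) = 1, with μ = 0 on non-squarefree integers. Summing μ(k)/k for k where μ(k) ≠ 0 gives 674117532155663976794637693297075629210667954252961166216521/35375166993717494840635767087951744212057570647889977422429870 ≈ 0.0191. (PNT ⟺ this sum → 0 as n → ∞.)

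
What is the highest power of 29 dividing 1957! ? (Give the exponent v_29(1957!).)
v_29(1957!) = 69

Legendre's formula: v_p(n!) = Σ_{k ≥ 1} ⌊n / p^k⌋. For p = 29, n = 1957, the terms are:
  ⌊1957/29^1⌋ = ⌊1957/29⌋ = 67
  ⌊1957/29^2⌋ = ⌊1957/841⌋ = 2
(the next term ⌊1957/29^3⌋ = 0, terminating the sum). Summing: v_29(1957!) = 67 + 2 = 69.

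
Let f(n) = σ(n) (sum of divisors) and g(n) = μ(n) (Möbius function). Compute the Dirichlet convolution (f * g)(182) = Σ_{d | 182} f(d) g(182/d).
(σ * μ)(182) = 182

Divisors of 182: [1, 2, 7, 13, 14, 26, 91, 182]. For each d | 182:
  d = 1: σ(1) · μ(182/1) = 1 · -1 = -1
  d = 2: σ(2) · μ(182/2) = 3 · 1 = 3
  d = 7: σ(7) · μ(182/7) = 8 · 1 = 8
  d = 13: σ(13) · μ(182/13) = 14 · 1 = 14
  d = 14: σ(14) · μ(182/14) = 24 · -1 = -24
  d = 26: σ(26) · μ(182/26) = 42 · -1 = -42
  d = 91: σ(91) · μ(182/91) = 112 · -1 = -112
  d = 182: σ(182) · μ(182/182) = 336 · 1 = 336
Summing: (σ * μ)(182) = -1 + 3 + 8 + 14 + -24 + -42 + -112 + 336 = 182.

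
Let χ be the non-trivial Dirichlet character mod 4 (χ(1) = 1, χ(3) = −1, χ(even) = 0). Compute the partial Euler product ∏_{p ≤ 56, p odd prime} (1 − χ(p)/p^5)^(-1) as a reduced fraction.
∏ = 241552412610573346540717288090615330738043013683948985221451329316738054554305/242484077809603940117660402752750309983134701869309180441833184178683110227968

The odd primes p ≤ 56 are [3, 5, 7, 11, 13, 17, 19, 23, 29, 31, 37, 41, 43, 47, 53]. For each, χ(p) = 1 if p ≡ 1 mod 4, χ(p) = −1 if p ≡ 3 mod 4. Taking (1 − χ(p)/p^5)^(-1) = p^5/(p^5 − χ(p)): (1 − (-1)/3^5)^(-1) · (1 − (1)/5^5)^(-1) · (1 − (-1)/7^5)^(-1) · (1 − (-1)/11^5)^(-1) · (1 − (1)/13^5)^(-1) · (1 − (1)/17^5)^(-1) · (1 − (-1)/19^5)^(-1) · (1 − (-1)/23^5)^(-1) · (1 − (1)/29^5)^(-1) · (1 − (-1)/31^5)^(-1) · (1 − (1)/37^5)^(-1) · (1 − (1)/41^5)^(-1) · (1 − (-1)/43^5)^(-1) · (1 − (-1)/47^5)^(-1) · (1 − (1)/53^5)^(-1) = 241552412610573346540717288090615330738043013683948985221451329316738054554305/242484077809603940117660402752750309983134701869309180441833184178683110227968.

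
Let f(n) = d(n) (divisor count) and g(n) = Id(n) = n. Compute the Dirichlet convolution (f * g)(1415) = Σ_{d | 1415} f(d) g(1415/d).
(d * Id)(1415) = 1995

Divisors of 1415: [1, 5, 283, 1415]. For each d | 1415:
  d = 1: d(1) · Id(1415/1) = 1 · 1415 = 1415
  d = 5: d(5) · Id(1415/5) = 2 · 283 = 566
  d = 283: d(283) · Id(1415/283) = 2 · 5 = 10
  d = 1415: d(1415) · Id(1415/1415) = 4 · 1 = 4
Summing: (d * Id)(1415) = 1415 + 566 + 10 + 4 = 1995.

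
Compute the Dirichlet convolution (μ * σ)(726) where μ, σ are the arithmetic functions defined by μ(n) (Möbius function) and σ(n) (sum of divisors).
(μ * σ)(726) = 726

Divisors of 726: [1, 2, 3, 6, 11, 22, 33, 66, 121, 242, 363, 726]. For each d | 726:
  d = 1: μ(1) · σ(726/1) = 1 · 1596 = 1596
  d = 2: μ(2) · σ(726/2) = -1 · 532 = -532
  d = 3: μ(3) · σ(726/3) = -1 · 399 = -399
  d = 6: μ(6) · σ(726/6) = 1 · 133 = 133
  d = 11: μ(11) · σ(726/11) = -1 · 144 = -144
  d = 22: μ(22) · σ(726/22) = 1 · 48 = 48
  d = 33: μ(33) · σ(726/33) = 1 · 36 = 36
  d = 66: μ(66) · σ(726/66) = -1 · 12 = -12
  d = 121: μ(121) · σ(726/121) = 0 · 12 = 0
  d = 242: μ(242) · σ(726/242) = 0 · 4 = 0
  d = 363: μ(363) · σ(726/363) = 0 · 3 = 0
  d = 726: μ(726) · σ(726/726) = 0 · 1 = 0
Summing: (μ * σ)(726) = 1596 + -532 + -399 + 133 + -144 + 48 + 36 + -12 + 0 + 0 + 0 + 0 = 726.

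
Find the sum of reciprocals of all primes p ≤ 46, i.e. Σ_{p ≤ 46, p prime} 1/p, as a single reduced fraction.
Σ 1/p = 21460568175640361/13082761331670030

π(46) = 14, so the primes ≤ 46 are [2, 3, 5, 7, 11, 13, 17, 19, 23, 29, 31, 37, 41, 43]. Summing 1/p over these primes: 21460568175640361/13082761331670030 ≈ 1.6404. Mertens estimate ln ln(46) + 0.2615 ≈ 1.6040.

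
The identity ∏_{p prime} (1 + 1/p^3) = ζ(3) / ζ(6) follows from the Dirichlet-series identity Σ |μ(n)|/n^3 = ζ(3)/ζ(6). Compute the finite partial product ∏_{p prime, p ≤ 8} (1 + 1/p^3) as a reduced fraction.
∏ = 1032/875

The primes p ≤ 8 are [2, 3, 5, 7]. For each, (1 + 1/p^3) = (p^3 + 1)/p^3. Multiplying these fractions over p ∈ [2, 3, 5, 7] gives 1032/875. (In the limit P → ∞ this tends to ζ(3)/ζ(6).)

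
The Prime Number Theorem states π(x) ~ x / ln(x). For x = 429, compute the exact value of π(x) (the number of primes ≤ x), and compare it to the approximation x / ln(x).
π(429) = 82;  x/ln(x) ≈ 70.78;  relative error ≈ 13.69%.

Directly count primes up to 429: π(429) = 82. The PNT approximation gives 429/ln(429) ≈ 429/6.06146 ≈ 70.78. Relative error (π(x) − x/ln(x)) / π(x) ≈ 13.69%; the approximation is known to undercount slightly (Li(x) is a better estimate).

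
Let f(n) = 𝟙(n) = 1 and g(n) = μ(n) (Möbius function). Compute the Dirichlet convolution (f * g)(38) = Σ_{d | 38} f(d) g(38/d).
(𝟙 * μ)(38) = 0

Divisors of 38: [1, 2, 19, 38]. For each d | 38:
  d = 1: 𝟙(1) · μ(38/1) = 1 · 1 = 1
  d = 2: 𝟙(2) · μ(38/2) = 1 · -1 = -1
  d = 19: 𝟙(19) · μ(38/19) = 1 · -1 = -1
  d = 38: 𝟙(38) · μ(38/38) = 1 · 1 = 1
Summing: (𝟙 * μ)(38) = 1 + -1 + -1 + 1 = 0.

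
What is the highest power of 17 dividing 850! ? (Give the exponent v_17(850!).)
v_17(850!) = 52

Legendre's formula: v_p(n!) = Σ_{k ≥ 1} ⌊n / p^k⌋. For p = 17, n = 850, the terms are:
  ⌊850/17^1⌋ = ⌊850/17⌋ = 50
  ⌊850/17^2⌋ = ⌊850/289⌋ = 2
(the next term ⌊850/17^3⌋ = 0, terminating the sum). Summing: v_17(850!) = 50 + 2 = 52.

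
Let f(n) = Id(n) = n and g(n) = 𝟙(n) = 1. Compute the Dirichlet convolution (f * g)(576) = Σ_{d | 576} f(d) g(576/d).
(Id * 𝟙)(576) = 1651

Divisors of 576: [1, 2, 3, 4, 6, 8, 9, 12, 16, 18, 24, 32, 36, 48, 64, 72, 96, 144, 192, 288, 576]. For each d | 576:
  d = 1: Id(1) · 𝟙(576/1) = 1 · 1 = 1
  d = 2: Id(2) · 𝟙(576/2) = 2 · 1 = 2
  d = 3: Id(3) · 𝟙(576/3) = 3 · 1 = 3
  d = 4: Id(4) · 𝟙(576/4) = 4 · 1 = 4
  d = 6: Id(6) · 𝟙(576/6) = 6 · 1 = 6
  d = 8: Id(8) · 𝟙(576/8) = 8 · 1 = 8
  d = 9: Id(9) · 𝟙(576/9) = 9 · 1 = 9
  d = 12: Id(12) · 𝟙(576/12) = 12 · 1 = 12
  d = 16: Id(16) · 𝟙(576/16) = 16 · 1 = 16
  d = 18: Id(18) · 𝟙(576/18) = 18 · 1 = 18
  d = 24: Id(24) · 𝟙(576/24) = 24 · 1 = 24
  d = 32: Id(32) · 𝟙(576/32) = 32 · 1 = 32
  d = 36: Id(36) · 𝟙(576/36) = 36 · 1 = 36
  d = 48: Id(48) · 𝟙(576/48) = 48 · 1 = 48
  d = 64: Id(64) · 𝟙(576/64) = 64 · 1 = 64
  d = 72: Id(72) · 𝟙(576/72) = 72 · 1 = 72
  d = 96: Id(96) · 𝟙(576/96) = 96 · 1 = 96
  d = 144: Id(144) · 𝟙(576/144) = 144 · 1 = 144
  d = 192: Id(192) · 𝟙(576/192) = 192 · 1 = 192
  d = 288: Id(288) · 𝟙(576/288) = 288 · 1 = 288
  d = 576: Id(576) · 𝟙(576/576) = 576 · 1 = 576
Summing: (Id * 𝟙)(576) = 1 + 2 + 3 + 4 + 6 + 8 + 9 + 12 + 16 + 18 + 24 + 32 + 36 + 48 + 64 + 72 + 96 + 144 + 192 + 288 + 576 = 1651.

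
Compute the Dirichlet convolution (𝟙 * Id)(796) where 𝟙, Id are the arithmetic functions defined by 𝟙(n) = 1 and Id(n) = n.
(𝟙 * Id)(796) = 1400

Divisors of 796: [1, 2, 4, 199, 398, 796]. For each d | 796:
  d = 1: 𝟙(1) · Id(796/1) = 1 · 796 = 796
  d = 2: 𝟙(2) · Id(796/2) = 1 · 398 = 398
  d = 4: 𝟙(4) · Id(796/4) = 1 · 199 = 199
  d = 199: 𝟙(199) · Id(796/199) = 1 · 4 = 4
  d = 398: 𝟙(398) · Id(796/398) = 1 · 2 = 2
  d = 796: 𝟙(796) · Id(796/796) = 1 · 1 = 1
Summing: (𝟙 * Id)(796) = 796 + 398 + 199 + 4 + 2 + 1 = 1400.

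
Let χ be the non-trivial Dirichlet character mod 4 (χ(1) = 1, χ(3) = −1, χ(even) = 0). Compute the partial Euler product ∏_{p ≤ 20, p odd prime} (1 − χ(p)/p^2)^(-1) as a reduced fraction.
∏ = 14933966047/16280616960

The odd primes p ≤ 20 are [3, 5, 7, 11, 13, 17, 19]. For each, χ(p) = 1 if p ≡ 1 mod 4, χ(p) = −1 if p ≡ 3 mod 4. Taking (1 − χ(p)/p^2)^(-1) = p^2/(p^2 − χ(p)): (1 − (-1)/3^2)^(-1) · (1 − (1)/5^2)^(-1) · (1 − (-1)/7^2)^(-1) · (1 − (-1)/11^2)^(-1) · (1 − (1)/13^2)^(-1) · (1 − (1)/17^2)^(-1) · (1 − (-1)/19^2)^(-1) = 14933966047/16280616960.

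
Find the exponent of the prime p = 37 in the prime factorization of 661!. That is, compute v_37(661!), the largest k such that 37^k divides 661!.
v_37(661!) = 17

Legendre's formula: v_p(n!) = Σ_{k ≥ 1} ⌊n / p^k⌋. For p = 37, n = 661, the terms are:
  ⌊661/37^1⌋ = ⌊661/37⌋ = 17
(the next term ⌊661/37^2⌋ = 0, terminating the sum). Summing: v_37(661!) = 17 = 17.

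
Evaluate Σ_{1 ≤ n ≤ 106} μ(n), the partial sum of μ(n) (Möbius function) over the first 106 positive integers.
Σ_{n ≤ 106} μ(n) = -2

Compute μ(n) for each 1 ≤ n ≤ 106: μ(1) = 1, μ(2) = -1, μ(3) = -1, μ(4) = 0, μ(5) = -1, μ(6) = 1, μ(7) = -1, μ(8) = 0, μ(9) = 0, μ(10) = 1, μ(11) = -1, μ(12) = 0, μ(13) = -1, μ(14) = 1, μ(15) = 1, μ(16) = 0, μ(17) = -1, μ(18) = 0, μ(19) = -1, μ(20) = 0, μ(21) = 1, μ(22) = 1, μ(23) = -1, μ(24) = 0, μ(25) = 0, μ(26) = 1, μ(27) = 0, μ(28) = 0, μ(29) = -1, μ(30) = -1, μ(31) = -1, μ(32) = 0, μ(33) = 1, μ(34) = 1, μ(35) = 1, μ(36) = 0, μ(37) = -1, μ(38) = 1, μ(39) = 1, μ(40) = 0, μ(41) = -1, μ(42) = -1, μ(43) = -1, μ(44) = 0, μ(45) = 0, μ(46) = 1, μ(47) = -1, μ(48) = 0, μ(49) = 0, μ(50) = 0, μ(51) = 1, μ(52) = 0, μ(53) = -1, μ(54) = 0, μ(55) = 1, μ(56) = 0, μ(57) = 1, μ(58) = 1, μ(59) = -1, μ(60) = 0, μ(61) = -1, μ(62) = 1, μ(63) = 0, μ(64) = 0, μ(65) = 1, μ(66) = -1, μ(67) = -1, μ(68) = 0, μ(69) = 1, μ(70) = -1, μ(71) = -1, μ(72) = 0, μ(73) = -1, μ(74) = 1, μ(75) = 0, μ(76) = 0, μ(77) = 1, μ(78) = -1, μ(79) = -1, μ(80) = 0, μ(81) = 0, μ(82) = 1, μ(83) = -1, μ(84) = 0, μ(85) = 1, μ(86) = 1, μ(87) = 1, μ(88) = 0, μ(89) = -1, μ(90) = 0, μ(91) = 1, μ(92) = 0, μ(93) = 1, μ(94) = 1, μ(95) = 1, μ(96) = 0, μ(97) = -1, μ(98) = 0, μ(99) = 0, μ(100) = 0, μ(101) = -1, μ(102) = -1, μ(103) = -1, μ(104) = 0, μ(105) = -1, μ(106) = 1. Summing all 106 values: -2. (Mertens function M(x) = Σ_{n ≤ x} μ(n); on average M(x) should be small (PNT ⟺ M(x) = o(x)).)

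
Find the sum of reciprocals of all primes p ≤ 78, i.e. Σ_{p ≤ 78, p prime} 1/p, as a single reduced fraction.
Σ 1/p = 71544353681891529224514036059/40729680599249024150621323470

π(78) = 21, so the primes ≤ 78 are [2, 3, 5, 7, 11, 13, 17, 19, 23, 29, 31, 37, 41, 43, 47, 53, 59, 61, 67, 71, 73]. Summing 1/p over these primes: 71544353681891529224514036059/40729680599249024150621323470 ≈ 1.7566. Mertens estimate ln ln(78) + 0.2615 ≈ 1.7332.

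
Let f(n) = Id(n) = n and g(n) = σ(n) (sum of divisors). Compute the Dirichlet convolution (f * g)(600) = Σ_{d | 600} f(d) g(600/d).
(Id * σ)(600) = 29498

Divisors of 600: [1, 2, 3, 4, 5, 6, 8, 10, 12, 15, 20, 24, 25, 30, 40, 50, 60, 75, 100, 120, 150, 200, 300, 600]. For each d | 600:
  d = 1: Id(1) · σ(600/1) = 1 · 1860 = 1860
  d = 2: Id(2) · σ(600/2) = 2 · 868 = 1736
  d = 3: Id(3) · σ(600/3) = 3 · 465 = 1395
  d = 4: Id(4) · σ(600/4) = 4 · 372 = 1488
  d = 5: Id(5) · σ(600/5) = 5 · 360 = 1800
  d = 6: Id(6) · σ(600/6) = 6 · 217 = 1302
  d = 8: Id(8) · σ(600/8) = 8 · 124 = 992
  d = 10: Id(10) · σ(600/10) = 10 · 168 = 1680
  d = 12: Id(12) · σ(600/12) = 12 · 93 = 1116
  d = 15: Id(15) · σ(600/15) = 15 · 90 = 1350
  d = 20: Id(20) · σ(600/20) = 20 · 72 = 1440
  d = 24: Id(24) · σ(600/24) = 24 · 31 = 744
  d = 25: Id(25) · σ(600/25) = 25 · 60 = 1500
  d = 30: Id(30) · σ(600/30) = 30 · 42 = 1260
  d = 40: Id(40) · σ(600/40) = 40 · 24 = 960
  d = 50: Id(50) · σ(600/50) = 50 · 28 = 1400
  d = 60: Id(60) · σ(600/60) = 60 · 18 = 1080
  d = 75: Id(75) · σ(600/75) = 75 · 15 = 1125
  d = 100: Id(100) · σ(600/100) = 100 · 12 = 1200
  d = 120: Id(120) · σ(600/120) = 120 · 6 = 720
  d = 150: Id(150) · σ(600/150) = 150 · 7 = 1050
  d = 200: Id(200) · σ(600/200) = 200 · 4 = 800
  d = 300: Id(300) · σ(600/300) = 300 · 3 = 900
  d = 600: Id(600) · σ(600/600) = 600 · 1 = 600
Summing: (Id * σ)(600) = 1860 + 1736 + 1395 + 1488 + 1800 + 1302 + 992 + 1680 + 1116 + 1350 + 1440 + 744 + 1500 + 1260 + 960 + 1400 + 1080 + 1125 + 1200 + 720 + 1050 + 800 + 900 + 600 = 29498.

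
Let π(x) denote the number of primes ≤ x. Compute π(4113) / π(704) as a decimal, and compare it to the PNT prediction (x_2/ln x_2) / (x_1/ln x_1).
π(4113)/π(704) = 566/126 ≈ 4.4921;  PNT prediction ≈ 4.6031.

π(704) = 126 and π(4113) = 566, so π(4113)/π(704) ≈ 4.4921. The PNT-predicted ratio is (4113/ln(4113)) / (704/ln(704)) ≈ 4.6031. The two agree to within a few percent, as expected.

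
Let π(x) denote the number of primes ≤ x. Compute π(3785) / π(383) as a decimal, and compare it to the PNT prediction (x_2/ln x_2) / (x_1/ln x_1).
π(3785)/π(383) = 526/76 ≈ 6.9211;  PNT prediction ≈ 7.1347.

π(383) = 76 and π(3785) = 526, so π(3785)/π(383) ≈ 6.9211. The PNT-predicted ratio is (3785/ln(3785)) / (383/ln(383)) ≈ 7.1347. The two agree to within a few percent, as expected.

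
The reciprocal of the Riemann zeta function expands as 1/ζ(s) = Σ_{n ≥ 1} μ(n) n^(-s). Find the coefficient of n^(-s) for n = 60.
μ(60) = 0

Factor n = 60 = 2^2 · 3 · 5. μ(n) = 0 if any exponent ≥ 2 (not squarefree); otherwise μ(n) = (−1)^{ω(n)} where ω(n) is the number of distinct prime factors. Applying: μ(60) = 0.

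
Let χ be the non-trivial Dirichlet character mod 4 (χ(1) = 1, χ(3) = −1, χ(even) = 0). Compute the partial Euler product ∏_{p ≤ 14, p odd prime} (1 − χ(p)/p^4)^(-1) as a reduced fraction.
∏ = 12412162137375/12550936856576

The odd primes p ≤ 14 are [3, 5, 7, 11, 13]. For each, χ(p) = 1 if p ≡ 1 mod 4, χ(p) = −1 if p ≡ 3 mod 4. Taking (1 − χ(p)/p^4)^(-1) = p^4/(p^4 − χ(p)): (1 − (-1)/3^4)^(-1) · (1 − (1)/5^4)^(-1) · (1 − (-1)/7^4)^(-1) · (1 − (-1)/11^4)^(-1) · (1 − (1)/13^4)^(-1) = 12412162137375/12550936856576.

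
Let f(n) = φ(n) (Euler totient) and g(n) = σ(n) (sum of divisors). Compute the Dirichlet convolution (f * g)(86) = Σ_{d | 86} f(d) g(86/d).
(φ * σ)(86) = 344

Divisors of 86: [1, 2, 43, 86]. For each d | 86:
  d = 1: φ(1) · σ(86/1) = 1 · 132 = 132
  d = 2: φ(2) · σ(86/2) = 1 · 44 = 44
  d = 43: φ(43) · σ(86/43) = 42 · 3 = 126
  d = 86: φ(86) · σ(86/86) = 42 · 1 = 42
Summing: (φ * σ)(86) = 132 + 44 + 126 + 42 = 344.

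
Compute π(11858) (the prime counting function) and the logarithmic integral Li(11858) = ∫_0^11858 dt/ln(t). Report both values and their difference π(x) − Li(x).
π(11858) = 1421;  Li(11858) ≈ 1445.97;  π(x) − Li(x) ≈ -24.97.

Direct count of primes ≤ 11858 gives π(11858) = 1421. Numerical evaluation of the logarithmic integral gives Li(11858) ≈ 1445.97. The difference π(x) − Li(x) ≈ -24.97 is typically negative for small/moderate x (Li(x) overestimates), though Littlewood's theorem shows this sign changes infinitely often.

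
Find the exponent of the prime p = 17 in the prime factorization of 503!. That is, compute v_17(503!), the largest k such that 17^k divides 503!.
v_17(503!) = 30

Legendre's formula: v_p(n!) = Σ_{k ≥ 1} ⌊n / p^k⌋. For p = 17, n = 503, the terms are:
  ⌊503/17^1⌋ = ⌊503/17⌋ = 29
  ⌊503/17^2⌋ = ⌊503/289⌋ = 1
(the next term ⌊503/17^3⌋ = 0, terminating the sum). Summing: v_17(503!) = 29 + 1 = 30.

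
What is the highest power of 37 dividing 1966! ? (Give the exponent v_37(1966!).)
v_37(1966!) = 54

Legendre's formula: v_p(n!) = Σ_{k ≥ 1} ⌊n / p^k⌋. For p = 37, n = 1966, the terms are:
  ⌊1966/37^1⌋ = ⌊1966/37⌋ = 53
  ⌊1966/37^2⌋ = ⌊1966/1369⌋ = 1
(the next term ⌊1966/37^3⌋ = 0, terminating the sum). Summing: v_37(1966!) = 53 + 1 = 54.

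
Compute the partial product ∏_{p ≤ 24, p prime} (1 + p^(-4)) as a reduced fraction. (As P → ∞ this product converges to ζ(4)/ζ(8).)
∏ = 577447917650941187656457324944/535704058713408612067696280625

The primes p ≤ 24 are [2, 3, 5, 7, 11, 13, 17, 19, 23]. For each, (1 + 1/p^4) = (p^4 + 1)/p^4. Multiplying these fractions over p ∈ [2, 3, 5, 7, 11, 13, 17, 19, 23] gives 577447917650941187656457324944/535704058713408612067696280625. (In the limit P → ∞ this tends to ζ(4)/ζ(8).)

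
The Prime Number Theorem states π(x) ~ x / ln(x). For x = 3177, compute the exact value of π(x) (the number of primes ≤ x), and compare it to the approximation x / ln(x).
π(3177) = 449;  x/ln(x) ≈ 393.99;  relative error ≈ 12.25%.

Directly count primes up to 3177: π(3177) = 449. The PNT approximation gives 3177/ln(3177) ≈ 3177/8.06369 ≈ 393.99. Relative error (π(x) − x/ln(x)) / π(x) ≈ 12.25%; the approximation is known to undercount slightly (Li(x) is a better estimate).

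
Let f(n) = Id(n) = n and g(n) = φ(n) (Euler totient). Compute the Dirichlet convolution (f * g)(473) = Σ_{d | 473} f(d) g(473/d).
(Id * φ)(473) = 1785

Divisors of 473: [1, 11, 43, 473]. For each d | 473:
  d = 1: Id(1) · φ(473/1) = 1 · 420 = 420
  d = 11: Id(11) · φ(473/11) = 11 · 42 = 462
  d = 43: Id(43) · φ(473/43) = 43 · 10 = 430
  d = 473: Id(473) · φ(473/473) = 473 · 1 = 473
Summing: (Id * φ)(473) = 420 + 462 + 430 + 473 = 1785.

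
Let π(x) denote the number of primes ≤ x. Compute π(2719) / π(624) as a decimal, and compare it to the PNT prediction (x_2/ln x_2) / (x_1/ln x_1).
π(2719)/π(624) = 397/114 ≈ 3.4825;  PNT prediction ≈ 3.5464.

π(624) = 114 and π(2719) = 397, so π(2719)/π(624) ≈ 3.4825. The PNT-predicted ratio is (2719/ln(2719)) / (624/ln(624)) ≈ 3.5464. The two agree to within a few percent, as expected.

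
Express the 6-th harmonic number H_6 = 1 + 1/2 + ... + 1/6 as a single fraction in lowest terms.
H_6 = 49/20

Direct summation: H_6 = 1 + 1/2 + ... + 1/6. The least common denominator is lcm(1, ..., 6) = 60; over this denominator the numerator is 60 + 30 + 20 + 15 + 12 + 10 = 147, so H_6 = 147/60; reducing by gcd(147, 60) = 3 gives 49/20 ≈ 2.45000. (The PNT-adjacent estimate ln(6) + γ ≈ 2.36898 matches within O(1/n).)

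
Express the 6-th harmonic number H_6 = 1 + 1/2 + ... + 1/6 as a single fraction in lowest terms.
H_6 = 49/20

Direct summation: H_6 = 1 + 1/2 + ... + 1/6. The least common denominator is lcm(1, ..., 6) = 60; over this denominator the numerator is 60 + 30 + 20 + 15 + 12 + 10 = 147, so H_6 = 147/60; reducing by gcd(147, 60) = 3 gives 49/20 ≈ 2.45000. (The PNT-adjacent estimate ln(6) + γ ≈ 2.36898 matches within O(1/n).)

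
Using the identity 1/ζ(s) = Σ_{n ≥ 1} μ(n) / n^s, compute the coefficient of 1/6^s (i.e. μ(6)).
μ(6) = 1

Factor n = 6 = 2 · 3. μ(n) = 0 if any exponent ≥ 2 (not squarefree); otherwise μ(n) = (−1)^{ω(n)} where ω(n) is the number of distinct prime factors. Applying: μ(6) = 1.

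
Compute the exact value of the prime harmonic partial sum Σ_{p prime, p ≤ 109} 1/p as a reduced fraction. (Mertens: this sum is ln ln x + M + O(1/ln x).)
Σ 1/p = 514977313070181206962860776592994315598662571/279734996817854936178276161872067809674997230

π(109) = 29, so the primes ≤ 109 are [2, 3, 5, 7, 11, 13, 17, 19, 23, 29, 31, 37, 41, 43, 47, 53, 59, 61, 67, 71, 73, 79, 83, 89, 97, 101, 103, 107, 109]. Summing 1/p over these primes: 514977313070181206962860776592994315598662571/279734996817854936178276161872067809674997230 ≈ 1.8409. Mertens estimate ln ln(109) + 0.2615 ≈ 1.8072.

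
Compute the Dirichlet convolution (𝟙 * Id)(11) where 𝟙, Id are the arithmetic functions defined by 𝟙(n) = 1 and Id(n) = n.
(𝟙 * Id)(11) = 12

Divisors of 11: [1, 11]. For each d | 11:
  d = 1: 𝟙(1) · Id(11/1) = 1 · 11 = 11
  d = 11: 𝟙(11) · Id(11/11) = 1 · 1 = 1
Summing: (𝟙 * Id)(11) = 11 + 1 = 12.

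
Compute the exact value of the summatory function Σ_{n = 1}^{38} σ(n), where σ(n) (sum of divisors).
Σ_{n ≤ 38} σ(n) = 1196

Compute σ(n) for each 1 ≤ n ≤ 38: σ(1) = 1, σ(2) = 3, σ(3) = 4, σ(4) = 7, σ(5) = 6, σ(6) = 12, σ(7) = 8, σ(8) = 15, σ(9) = 13, σ(10) = 18, σ(11) = 12, σ(12) = 28, σ(13) = 14, σ(14) = 24, σ(15) = 24, σ(16) = 31, σ(17) = 18, σ(18) = 39, σ(19) = 20, σ(20) = 42, σ(21) = 32, σ(22) = 36, σ(23) = 24, σ(24) = 60, σ(25) = 31, σ(26) = 42, σ(27) = 40, σ(28) = 56, σ(29) = 30, σ(30) = 72, σ(31) = 32, σ(32) = 63, σ(33) = 48, σ(34) = 54, σ(35) = 48, σ(36) = 91, σ(37) = 38, σ(38) = 60. Summing all 38 values: 1196. (Average order: Σ_{n ≤ x} σ(n) ~ (π²/12) x². For x = 38, (π²/12)·38² ≈ 1187.64.)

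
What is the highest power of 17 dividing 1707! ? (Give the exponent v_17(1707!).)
v_17(1707!) = 105

Legendre's formula: v_p(n!) = Σ_{k ≥ 1} ⌊n / p^k⌋. For p = 17, n = 1707, the terms are:
  ⌊1707/17^1⌋ = ⌊1707/17⌋ = 100
  ⌊1707/17^2⌋ = ⌊1707/289⌋ = 5
(the next term ⌊1707/17^3⌋ = 0, terminating the sum). Summing: v_17(1707!) = 100 + 5 = 105.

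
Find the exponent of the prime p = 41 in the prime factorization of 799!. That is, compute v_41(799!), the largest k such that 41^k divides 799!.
v_41(799!) = 19

Legendre's formula: v_p(n!) = Σ_{k ≥ 1} ⌊n / p^k⌋. For p = 41, n = 799, the terms are:
  ⌊799/41^1⌋ = ⌊799/41⌋ = 19
(the next term ⌊799/41^2⌋ = 0, terminating the sum). Summing: v_41(799!) = 19 = 19.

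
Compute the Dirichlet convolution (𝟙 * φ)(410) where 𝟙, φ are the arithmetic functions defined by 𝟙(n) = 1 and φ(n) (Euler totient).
(𝟙 * φ)(410) = 410

Divisors of 410: [1, 2, 5, 10, 41, 82, 205, 410]. For each d | 410:
  d = 1: 𝟙(1) · φ(410/1) = 1 · 160 = 160
  d = 2: 𝟙(2) · φ(410/2) = 1 · 160 = 160
  d = 5: 𝟙(5) · φ(410/5) = 1 · 40 = 40
  d = 10: 𝟙(10) · φ(410/10) = 1 · 40 = 40
  d = 41: 𝟙(41) · φ(410/41) = 1 · 4 = 4
  d = 82: 𝟙(82) · φ(410/82) = 1 · 4 = 4
  d = 205: 𝟙(205) · φ(410/205) = 1 · 1 = 1
  d = 410: 𝟙(410) · φ(410/410) = 1 · 1 = 1
Summing: (𝟙 * φ)(410) = 160 + 160 + 40 + 40 + 4 + 4 + 1 + 1 = 410.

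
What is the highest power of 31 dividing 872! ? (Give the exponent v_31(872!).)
v_31(872!) = 28

Legendre's formula: v_p(n!) = Σ_{k ≥ 1} ⌊n / p^k⌋. For p = 31, n = 872, the terms are:
  ⌊872/31^1⌋ = ⌊872/31⌋ = 28
(the next term ⌊872/31^2⌋ = 0, terminating the sum). Summing: v_31(872!) = 28 = 28.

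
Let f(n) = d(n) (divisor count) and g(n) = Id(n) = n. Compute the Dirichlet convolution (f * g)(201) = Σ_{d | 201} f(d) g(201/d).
(d * Id)(201) = 345

Divisors of 201: [1, 3, 67, 201]. For each d | 201:
  d = 1: d(1) · Id(201/1) = 1 · 201 = 201
  d = 3: d(3) · Id(201/3) = 2 · 67 = 134
  d = 67: d(67) · Id(201/67) = 2 · 3 = 6
  d = 201: d(201) · Id(201/201) = 4 · 1 = 4
Summing: (d * Id)(201) = 201 + 134 + 6 + 4 = 345.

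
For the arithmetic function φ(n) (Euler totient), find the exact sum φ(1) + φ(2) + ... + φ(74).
Σ_{n ≤ 74} φ(n) = 1696

Compute φ(n) for each 1 ≤ n ≤ 74: φ(1) = 1, φ(2) = 1, φ(3) = 2, φ(4) = 2, φ(5) = 4, φ(6) = 2, φ(7) = 6, φ(8) = 4, φ(9) = 6, φ(10) = 4, φ(11) = 10, φ(12) = 4, φ(13) = 12, φ(14) = 6, φ(15) = 8, φ(16) = 8, φ(17) = 16, φ(18) = 6, φ(19) = 18, φ(20) = 8, φ(21) = 12, φ(22) = 10, φ(23) = 22, φ(24) = 8, φ(25) = 20, φ(26) = 12, φ(27) = 18, φ(28) = 12, φ(29) = 28, φ(30) = 8, φ(31) = 30, φ(32) = 16, φ(33) = 20, φ(34) = 16, φ(35) = 24, φ(36) = 12, φ(37) = 36, φ(38) = 18, φ(39) = 24, φ(40) = 16, φ(41) = 40, φ(42) = 12, φ(43) = 42, φ(44) = 20, φ(45) = 24, φ(46) = 22, φ(47) = 46, φ(48) = 16, φ(49) = 42, φ(50) = 20, φ(51) = 32, φ(52) = 24, φ(53) = 52, φ(54) = 18, φ(55) = 40, φ(56) = 24, φ(57) = 36, φ(58) = 28, φ(59) = 58, φ(60) = 16, φ(61) = 60, φ(62) = 30, φ(63) = 36, φ(64) = 32, φ(65) = 48, φ(66) = 20, φ(67) = 66, φ(68) = 32, φ(69) = 44, φ(70) = 24, φ(71) = 70, φ(72) = 24, φ(73) = 72, φ(74) = 36. Summing all 74 values: 1696. (Average order: Σ_{n ≤ x} φ(n) ~ (3/π²) x². For x = 74, (3/π²)·74² ≈ 1664.50.)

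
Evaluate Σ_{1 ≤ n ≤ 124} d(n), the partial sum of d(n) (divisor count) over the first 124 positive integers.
Σ_{n ≤ 124} d(n) = 619

Compute d(n) for each 1 ≤ n ≤ 124: d(1) = 1, d(2) = 2, d(3) = 2, d(4) = 3, d(5) = 2, d(6) = 4, d(7) = 2, d(8) = 4, d(9) = 3, d(10) = 4, d(11) = 2, d(12) = 6, d(13) = 2, d(14) = 4, d(15) = 4, d(16) = 5, d(17) = 2, d(18) = 6, d(19) = 2, d(20) = 6, d(21) = 4, d(22) = 4, d(23) = 2, d(24) = 8, d(25) = 3, d(26) = 4, d(27) = 4, d(28) = 6, d(29) = 2, d(30) = 8, d(31) = 2, d(32) = 6, d(33) = 4, d(34) = 4, d(35) = 4, d(36) = 9, d(37) = 2, d(38) = 4, d(39) = 4, d(40) = 8, d(41) = 2, d(42) = 8, d(43) = 2, d(44) = 6, d(45) = 6, d(46) = 4, d(47) = 2, d(48) = 10, d(49) = 3, d(50) = 6, d(51) = 4, d(52) = 6, d(53) = 2, d(54) = 8, d(55) = 4, d(56) = 8, d(57) = 4, d(58) = 4, d(59) = 2, d(60) = 12, d(61) = 2, d(62) = 4, d(63) = 6, d(64) = 7, d(65) = 4, d(66) = 8, d(67) = 2, d(68) = 6, d(69) = 4, d(70) = 8, d(71) = 2, d(72) = 12, d(73) = 2, d(74) = 4, d(75) = 6, d(76) = 6, d(77) = 4, d(78) = 8, d(79) = 2, d(80) = 10, d(81) = 5, d(82) = 4, d(83) = 2, d(84) = 12, d(85) = 4, d(86) = 4, d(87) = 4, d(88) = 8, d(89) = 2, d(90) = 12, d(91) = 4, d(92) = 6, d(93) = 4, d(94) = 4, d(95) = 4, d(96) = 12, d(97) = 2, d(98) = 6, d(99) = 6, d(100) = 9, d(101) = 2, d(102) = 8, d(103) = 2, d(104) = 8, d(105) = 8, d(106) = 4, d(107) = 2, d(108) = 12, d(109) = 2, d(110) = 8, d(111) = 4, d(112) = 10, d(113) = 2, d(114) = 8, d(115) = 4, d(116) = 6, d(117) = 6, d(118) = 4, d(119) = 4, d(120) = 16, d(121) = 3, d(122) = 4, d(123) = 4, d(124) = 6. Summing all 124 values: 619. (Dirichlet's divisor formula: Σ_{n ≤ x} d(n) = x ln(x) + (2γ − 1) x + O(√x). For x = 124, the asymptotic estimate is ≈ 616.86.)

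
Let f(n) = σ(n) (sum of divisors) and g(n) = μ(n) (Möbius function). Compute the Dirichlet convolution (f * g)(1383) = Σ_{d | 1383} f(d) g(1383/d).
(σ * μ)(1383) = 1383

Divisors of 1383: [1, 3, 461, 1383]. For each d | 1383:
  d = 1: σ(1) · μ(1383/1) = 1 · 1 = 1
  d = 3: σ(3) · μ(1383/3) = 4 · -1 = -4
  d = 461: σ(461) · μ(1383/461) = 462 · -1 = -462
  d = 1383: σ(1383) · μ(1383/1383) = 1848 · 1 = 1848
Summing: (σ * μ)(1383) = 1 + -4 + -462 + 1848 = 1383.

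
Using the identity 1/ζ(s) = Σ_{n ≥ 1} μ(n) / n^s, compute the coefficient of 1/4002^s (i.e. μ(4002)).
μ(4002) = 1

Factor n = 4002 = 2 · 3 · 23 · 29. μ(n) = 0 if any exponent ≥ 2 (not squarefree); otherwise μ(n) = (−1)^{ω(n)} where ω(n) is the number of distinct prime factors. Applying: μ(4002) = 1.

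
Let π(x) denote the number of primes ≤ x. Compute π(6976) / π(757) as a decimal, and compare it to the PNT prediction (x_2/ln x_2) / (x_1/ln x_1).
π(6976)/π(757) = 896/134 ≈ 6.6866;  PNT prediction ≈ 6.9028.

π(757) = 134 and π(6976) = 896, so π(6976)/π(757) ≈ 6.6866. The PNT-predicted ratio is (6976/ln(6976)) / (757/ln(757)) ≈ 6.9028. The two agree to within a few percent, as expected.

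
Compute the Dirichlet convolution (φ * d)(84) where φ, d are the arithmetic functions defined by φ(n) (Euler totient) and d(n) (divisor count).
(φ * d)(84) = 224

Divisors of 84: [1, 2, 3, 4, 6, 7, 12, 14, 21, 28, 42, 84]. For each d | 84:
  d = 1: φ(1) · d(84/1) = 1 · 12 = 12
  d = 2: φ(2) · d(84/2) = 1 · 8 = 8
  d = 3: φ(3) · d(84/3) = 2 · 6 = 12
  d = 4: φ(4) · d(84/4) = 2 · 4 = 8
  d = 6: φ(6) · d(84/6) = 2 · 4 = 8
  d = 7: φ(7) · d(84/7) = 6 · 6 = 36
  d = 12: φ(12) · d(84/12) = 4 · 2 = 8
  d = 14: φ(14) · d(84/14) = 6 · 4 = 24
  d = 21: φ(21) · d(84/21) = 12 · 3 = 36
  d = 28: φ(28) · d(84/28) = 12 · 2 = 24
  d = 42: φ(42) · d(84/42) = 12 · 2 = 24
  d = 84: φ(84) · d(84/84) = 24 · 1 = 24
Summing: (φ * d)(84) = 12 + 8 + 12 + 8 + 8 + 36 + 8 + 24 + 36 + 24 + 24 + 24 = 224.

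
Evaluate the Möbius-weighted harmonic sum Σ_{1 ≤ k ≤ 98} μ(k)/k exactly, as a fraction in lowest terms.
Σ μ(k)/k = 11962644395524974654034383169459538/384261327324253070792183691221959345

Values of μ(k) for 1 ≤ k ≤ 98: μ(1) = 1, μ(2) = -1, μ(3) = -1, μ(5) = -1, μ(6) = 1, μ(7) = -1, μ(10) = 1, μ(11) = -1, μ(13) = -1, μ(14) = 1, μ(15) = 1, μ(17) = -1, μ(19) = -1, μ(21) = 1, μ(22) = 1, μ(23) = -1, μ(26) = 1, μ(29) = -1, μ(30) = -1, μ(31) = -1, μ(33) = 1, μ(34) = 1, μ(35) = 1, μ(37) = -1, μ(38) = 1, μ(39) = 1, μ(41) = -1, μ(42) = -1, μ(43) = -1, μ(46) = 1, μ(47) = -1, μ(51) = 1, μ(53) = -1, μ(55) = 1, μ(57) = 1, μ(58) = 1, μ(59) = -1, μ(61) = -1, μ(62) = 1, μ(65) = 1, μ(66) = -1, μ(67) = -1, μ(69) = 1, μ(70) = -1, μ(71) = -1, μ(73) = -1, μ(74) = 1, μ(77) = 1, μ(78) = -1, μ(79) = -1, μ(82) = 1, μ(83) = -1, μ(85) = 1, μ(86) = 1, μ(87) = 1, μ(89) = -1, μ(91) = 1, μ(93) = 1, μ(94) = 1, μ(95) = 1, μ(97) = -1, with μ = 0 on non-squarefree integers. Summing μ(k)/k for k where μ(k) ≠ 0 gives 11962644395524974654034383169459538/384261327324253070792183691221959345 ≈ 0.0311. (PNT ⟺ this sum → 0 as n → ∞.)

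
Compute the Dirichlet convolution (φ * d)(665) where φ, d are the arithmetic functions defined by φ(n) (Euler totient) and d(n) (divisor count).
(φ * d)(665) = 960

Divisors of 665: [1, 5, 7, 19, 35, 95, 133, 665]. For each d | 665:
  d = 1: φ(1) · d(665/1) = 1 · 8 = 8
  d = 5: φ(5) · d(665/5) = 4 · 4 = 16
  d = 7: φ(7) · d(665/7) = 6 · 4 = 24
  d = 19: φ(19) · d(665/19) = 18 · 4 = 72
  d = 35: φ(35) · d(665/35) = 24 · 2 = 48
  d = 95: φ(95) · d(665/95) = 72 · 2 = 144
  d = 133: φ(133) · d(665/133) = 108 · 2 = 216
  d = 665: φ(665) · d(665/665) = 432 · 1 = 432
Summing: (φ * d)(665) = 8 + 16 + 24 + 72 + 48 + 144 + 216 + 432 = 960.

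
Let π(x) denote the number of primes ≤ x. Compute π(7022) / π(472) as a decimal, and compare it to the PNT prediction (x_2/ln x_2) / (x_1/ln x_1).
π(7022)/π(472) = 903/91 ≈ 9.9231;  PNT prediction ≈ 10.3421.

π(472) = 91 and π(7022) = 903, so π(7022)/π(472) ≈ 9.9231. The PNT-predicted ratio is (7022/ln(7022)) / (472/ln(472)) ≈ 10.3421. The two agree to within a few percent, as expected.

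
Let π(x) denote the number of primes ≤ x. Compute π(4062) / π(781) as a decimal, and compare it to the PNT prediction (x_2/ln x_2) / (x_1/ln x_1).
π(4062)/π(781) = 560/137 ≈ 4.0876;  PNT prediction ≈ 4.1690.

π(781) = 137 and π(4062) = 560, so π(4062)/π(781) ≈ 4.0876. The PNT-predicted ratio is (4062/ln(4062)) / (781/ln(781)) ≈ 4.1690. The two agree to within a few percent, as expected.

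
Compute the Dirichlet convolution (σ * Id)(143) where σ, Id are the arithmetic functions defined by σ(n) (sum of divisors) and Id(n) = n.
(σ * Id)(143) = 621

Divisors of 143: [1, 11, 13, 143]. For each d | 143:
  d = 1: σ(1) · Id(143/1) = 1 · 143 = 143
  d = 11: σ(11) · Id(143/11) = 12 · 13 = 156
  d = 13: σ(13) · Id(143/13) = 14 · 11 = 154
  d = 143: σ(143) · Id(143/143) = 168 · 1 = 168
Summing: (σ * Id)(143) = 143 + 156 + 154 + 168 = 621.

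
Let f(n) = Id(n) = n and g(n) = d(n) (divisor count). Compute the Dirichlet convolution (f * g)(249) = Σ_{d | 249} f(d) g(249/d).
(Id * d)(249) = 425

Divisors of 249: [1, 3, 83, 249]. For each d | 249:
  d = 1: Id(1) · d(249/1) = 1 · 4 = 4
  d = 3: Id(3) · d(249/3) = 3 · 2 = 6
  d = 83: Id(83) · d(249/83) = 83 · 2 = 166
  d = 249: Id(249) · d(249/249) = 249 · 1 = 249
Summing: (Id * d)(249) = 4 + 6 + 166 + 249 = 425.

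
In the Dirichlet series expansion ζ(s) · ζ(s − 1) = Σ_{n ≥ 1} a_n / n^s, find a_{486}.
σ(486) = 1092

In the product (Σ m^0/m^s)(Σ k / k^s) = Σ (Σ_{d | n} d) / n^s, the coefficient of 1/n^s is σ(n) = Σ_{d | n} d. For n = 486, divisors are [1, 2, 3, 6, 9, 18, 27, 54, 81, 162, 243, 486]; summing: σ(486) = 1092.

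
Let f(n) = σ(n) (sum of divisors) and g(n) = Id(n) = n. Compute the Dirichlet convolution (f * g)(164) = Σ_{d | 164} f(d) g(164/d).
(σ * Id)(164) = 1411

Divisors of 164: [1, 2, 4, 41, 82, 164]. For each d | 164:
  d = 1: σ(1) · Id(164/1) = 1 · 164 = 164
  d = 2: σ(2) · Id(164/2) = 3 · 82 = 246
  d = 4: σ(4) · Id(164/4) = 7 · 41 = 287
  d = 41: σ(41) · Id(164/41) = 42 · 4 = 168
  d = 82: σ(82) · Id(164/82) = 126 · 2 = 252
  d = 164: σ(164) · Id(164/164) = 294 · 1 = 294
Summing: (σ * Id)(164) = 164 + 246 + 287 + 168 + 252 + 294 = 1411.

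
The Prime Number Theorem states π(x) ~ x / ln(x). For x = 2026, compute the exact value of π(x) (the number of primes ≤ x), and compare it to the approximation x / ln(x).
π(2026) = 306;  x/ln(x) ≈ 266.10;  relative error ≈ 13.04%.

Directly count primes up to 2026: π(2026) = 306. The PNT approximation gives 2026/ln(2026) ≈ 2026/7.61382 ≈ 266.10. Relative error (π(x) − x/ln(x)) / π(x) ≈ 13.04%; the approximation is known to undercount slightly (Li(x) is a better estimate).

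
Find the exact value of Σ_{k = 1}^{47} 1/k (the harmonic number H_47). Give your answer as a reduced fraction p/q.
H_47 = 280682601097106968469/63245806209101973600

Direct summation: H_47 = 1 + 1/2 + ... + 1/47. The least common denominator is lcm(1, ..., 47) = 442720643463713815200; over this denominator the numerator is 442720643463713815200 + 221360321731856907600 + 147573547821237938400 + 110680160865928453800 + 88544128692742763040 + 73786773910618969200 + 63245806209101973600 + 55340080432964226900 + 49191182607079312800 + 44272064346371381520 + 40247331223973983200 + 36893386955309484600 + 34055434112593370400 + 31622903104550986800 + 29514709564247587680 + 27670040216482113450 + 26042390791983165600 + 24595591303539656400 + 23301086498090200800 + 22136032173185690760 + 21081935403033991200 + 20123665611986991600 + 19248723628857122400 + 18446693477654742300 + 17708825738548552608 + 17027717056296685200 + 16397060869026437600 + 15811451552275493400 + 15266229084955648800 + 14757354782123793840 + 14281311079474639200 + 13835020108241056725 + 13415777074657994400 + 13021195395991582800 + 12649161241820394720 + 12297795651769828200 + 11965422796316589600 + 11650543249045100400 + 11351811370864456800 + 11068016086592845380 + 10798064474724727200 + 10540967701516995600 + 10295828917760786400 + 10061832805993495800 + 9838236521415862560 + 9624361814428561200 + 9419588158802421600 = 1964778207679748779283, so H_47 = 1964778207679748779283/442720643463713815200; reducing by gcd(1964778207679748779283, 442720643463713815200) = 7 gives 280682601097106968469/63245806209101973600 ≈ 4.43796. (The PNT-adjacent estimate ln(47) + γ ≈ 4.42736 matches within O(1/n).)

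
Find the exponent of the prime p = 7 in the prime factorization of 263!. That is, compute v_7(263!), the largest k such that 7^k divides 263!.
v_7(263!) = 42

Legendre's formula: v_p(n!) = Σ_{k ≥ 1} ⌊n / p^k⌋. For p = 7, n = 263, the terms are:
  ⌊263/7^1⌋ = ⌊263/7⌋ = 37
  ⌊263/7^2⌋ = ⌊263/49⌋ = 5
(the next term ⌊263/7^3⌋ = 0, terminating the sum). Summing: v_7(263!) = 37 + 5 = 42.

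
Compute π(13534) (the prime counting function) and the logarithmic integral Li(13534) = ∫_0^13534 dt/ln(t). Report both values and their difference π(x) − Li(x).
π(13534) = 1602;  Li(13534) ≈ 1623.36;  π(x) − Li(x) ≈ -21.36.

Direct count of primes ≤ 13534 gives π(13534) = 1602. Numerical evaluation of the logarithmic integral gives Li(13534) ≈ 1623.36. The difference π(x) − Li(x) ≈ -21.36 is typically negative for small/moderate x (Li(x) overestimates), though Littlewood's theorem shows this sign changes infinitely often.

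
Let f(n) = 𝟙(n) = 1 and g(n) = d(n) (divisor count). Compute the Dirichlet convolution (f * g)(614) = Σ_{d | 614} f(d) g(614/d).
(𝟙 * d)(614) = 9

Divisors of 614: [1, 2, 307, 614]. For each d | 614:
  d = 1: 𝟙(1) · d(614/1) = 1 · 4 = 4
  d = 2: 𝟙(2) · d(614/2) = 1 · 2 = 2
  d = 307: 𝟙(307) · d(614/307) = 1 · 2 = 2
  d = 614: 𝟙(614) · d(614/614) = 1 · 1 = 1
Summing: (𝟙 * d)(614) = 4 + 2 + 2 + 1 = 9.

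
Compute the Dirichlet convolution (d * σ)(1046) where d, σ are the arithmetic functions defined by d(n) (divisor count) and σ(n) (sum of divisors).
(d * σ)(1046) = 2630

Divisors of 1046: [1, 2, 523, 1046]. For each d | 1046:
  d = 1: d(1) · σ(1046/1) = 1 · 1572 = 1572
  d = 2: d(2) · σ(1046/2) = 2 · 524 = 1048
  d = 523: d(523) · σ(1046/523) = 2 · 3 = 6
  d = 1046: d(1046) · σ(1046/1046) = 4 · 1 = 4
Summing: (d * σ)(1046) = 1572 + 1048 + 6 + 4 = 2630.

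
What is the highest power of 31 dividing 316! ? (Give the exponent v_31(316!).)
v_31(316!) = 10

Legendre's formula: v_p(n!) = Σ_{k ≥ 1} ⌊n / p^k⌋. For p = 31, n = 316, the terms are:
  ⌊316/31^1⌋ = ⌊316/31⌋ = 10
(the next term ⌊316/31^2⌋ = 0, terminating the sum). Summing: v_31(316!) = 10 = 10.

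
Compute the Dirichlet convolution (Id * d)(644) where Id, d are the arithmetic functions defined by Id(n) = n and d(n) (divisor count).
(Id * d)(644) = 2475

Divisors of 644: [1, 2, 4, 7, 14, 23, 28, 46, 92, 161, 322, 644]. For each d | 644:
  d = 1: Id(1) · d(644/1) = 1 · 12 = 12
  d = 2: Id(2) · d(644/2) = 2 · 8 = 16
  d = 4: Id(4) · d(644/4) = 4 · 4 = 16
  d = 7: Id(7) · d(644/7) = 7 · 6 = 42
  d = 14: Id(14) · d(644/14) = 14 · 4 = 56
  d = 23: Id(23) · d(644/23) = 23 · 6 = 138
  d = 28: Id(28) · d(644/28) = 28 · 2 = 56
  d = 46: Id(46) · d(644/46) = 46 · 4 = 184
  d = 92: Id(92) · d(644/92) = 92 · 2 = 184
  d = 161: Id(161) · d(644/161) = 161 · 3 = 483
  d = 322: Id(322) · d(644/322) = 322 · 2 = 644
  d = 644: Id(644) · d(644/644) = 644 · 1 = 644
Summing: (Id * d)(644) = 12 + 16 + 16 + 42 + 56 + 138 + 56 + 184 + 184 + 483 + 644 + 644 = 2475.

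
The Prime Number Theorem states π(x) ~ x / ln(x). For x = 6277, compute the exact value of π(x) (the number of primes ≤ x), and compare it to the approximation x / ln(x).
π(6277) = 817;  x/ln(x) ≈ 717.81;  relative error ≈ 12.14%.

Directly count primes up to 6277: π(6277) = 817. The PNT approximation gives 6277/ln(6277) ≈ 6277/8.74465 ≈ 717.81. Relative error (π(x) − x/ln(x)) / π(x) ≈ 12.14%; the approximation is known to undercount slightly (Li(x) is a better estimate).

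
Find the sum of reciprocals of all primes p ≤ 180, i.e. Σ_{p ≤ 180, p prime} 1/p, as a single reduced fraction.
Σ 1/p = 57342808417705079663327936281722405984299104369358607649920332497341973/29819592777931214269172453467810429868925511217482600306406141434158090

π(180) = 41, so the primes ≤ 180 are [2, 3, 5, 7, 11, 13, 17, 19, 23, 29, 31, 37, 41, 43, 47, 53, 59, 61, 67, 71, 73, 79, 83, 89, 97, 101, 103, 107, 109, 113, 127, 131, 137, 139, 149, 151, 157, 163, 167, 173, 179]. Summing 1/p over these primes: 57342808417705079663327936281722405984299104369358607649920332497341973/29819592777931214269172453467810429868925511217482600306406141434158090 ≈ 1.9230. Mertens estimate ln ln(180) + 0.2615 ≈ 1.9088.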